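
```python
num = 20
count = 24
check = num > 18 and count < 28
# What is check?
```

Trace:
`num = 20` → num = 20
`count = 24` → count = 24
`check = num > 18 and count < 28` → check = True
So check = True

Answer: True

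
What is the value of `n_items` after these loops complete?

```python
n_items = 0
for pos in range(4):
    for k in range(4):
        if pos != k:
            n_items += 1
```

4² - 4 (exclude diagonal)
`n_items` takes the values: 0 → 1 → 2 → 3 → 4 → 5 → 6 → 7 → 8 → 9 → 10 → 11 → 12

Answer: 12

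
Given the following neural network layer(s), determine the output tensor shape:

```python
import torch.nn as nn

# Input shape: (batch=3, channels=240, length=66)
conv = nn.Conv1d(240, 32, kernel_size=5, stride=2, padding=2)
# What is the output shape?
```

Input: (3, 240, 66) -> Output: (3, 32, 33)

Answer: (3, 32, 33)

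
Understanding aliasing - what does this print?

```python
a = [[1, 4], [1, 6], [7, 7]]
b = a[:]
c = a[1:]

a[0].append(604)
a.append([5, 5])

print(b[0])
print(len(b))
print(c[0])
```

Key concept: slice with nested mutation.
Step by step:
`a = [[1, 4], [1, 6], [7, 7]]` → a = [[1, 4], [1, 6], [7, 7]]
`b = a[:]` → b = [[1, 4], [1, 6], [7, 7]]
`c = a[1:]` → c = [[1, 6], [7, 7]]
`a[0].append(604)` → a = [[1, 4, 604], [1, 6], [7, 7]]; b = [[1, 4, 604], [1, 6], [7, 7]]
`a.append([5, 5])` → a = [[1, 4, 604], [1, 6], [7, 7], [5, 5]]
`print(b[0])` → prints [1, 4, 604]
`print(len(b))` → prints 3
`print(c[0])` → prints [1, 6]

Answer:
[1, 4, 604]
3
[1, 6]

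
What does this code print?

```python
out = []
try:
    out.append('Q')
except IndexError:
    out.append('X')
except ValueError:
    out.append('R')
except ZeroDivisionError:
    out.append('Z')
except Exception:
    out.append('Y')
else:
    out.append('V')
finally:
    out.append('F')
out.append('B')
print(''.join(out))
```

Execution trace: 'Q' (try body, no exception) → 'V' (else) → 'F' (finally) → 'B' (after the try/except). Output: QVFB

Answer: QVFB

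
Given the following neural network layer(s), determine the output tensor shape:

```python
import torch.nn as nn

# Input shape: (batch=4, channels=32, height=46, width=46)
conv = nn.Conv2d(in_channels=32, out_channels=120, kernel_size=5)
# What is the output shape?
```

Input: (4, 32, 46, 46) -> Output: (4, 120, 42, 42)

Answer: (4, 120, 42, 42)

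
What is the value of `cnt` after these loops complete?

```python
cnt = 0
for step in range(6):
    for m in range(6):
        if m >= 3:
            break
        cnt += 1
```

Inner breaks at 3, outer runs 6 times
`cnt` takes the values: 0 → 1 → 2 → 3 → 4 → 5 → 6 → 7 → 8 → 9 → 10 → 11 → 12 → 13 → 14 → 15 → 16 → 17 → 18

Answer: 18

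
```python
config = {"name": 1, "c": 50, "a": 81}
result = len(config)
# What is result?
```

Trace:
`config = {"name": 1, "c": 50, "a": 81}` → config = {'name': 1, 'c': 50, 'a': 81}
`result = len(config)` → result = 3
So result = 3

Answer: 3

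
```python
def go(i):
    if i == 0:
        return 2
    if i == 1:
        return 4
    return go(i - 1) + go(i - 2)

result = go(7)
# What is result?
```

Build up from base cases: go(0)=2, go(1)=4, go(2)=6, go(3)=10, go(4)=16, go(5)=26, go(6)=42, ..., go(7)=68

Answer: 68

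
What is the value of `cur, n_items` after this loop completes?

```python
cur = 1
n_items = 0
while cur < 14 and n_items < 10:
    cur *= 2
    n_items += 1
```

Double until >= 14 or 10 iterations
`cur, n_items` takes the values: (1, 0) → (2, 0) → (2, 1) → (4, 1) → (4, 2) → (8, 2) → (8, 3) → (16, 3) → (16, 4)

Answer: 16, 4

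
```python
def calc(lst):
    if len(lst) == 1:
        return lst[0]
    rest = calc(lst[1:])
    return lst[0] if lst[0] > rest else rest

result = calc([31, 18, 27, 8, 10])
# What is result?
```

Recursive max over [31, 18, 27, 8, 10] = 31

Answer: 31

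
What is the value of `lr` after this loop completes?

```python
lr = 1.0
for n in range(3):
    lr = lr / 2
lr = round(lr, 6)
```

Halving LR 3 times: 1 / 2^3
`lr` takes the values: 1.0 → 0.5 → 0.25 → 0.125

Answer: 0.125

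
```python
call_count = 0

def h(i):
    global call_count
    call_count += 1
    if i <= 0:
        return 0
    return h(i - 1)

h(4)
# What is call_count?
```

Linear recursion stepping by 1: 5 calls from i=4 down to ≤0.

Answer: 5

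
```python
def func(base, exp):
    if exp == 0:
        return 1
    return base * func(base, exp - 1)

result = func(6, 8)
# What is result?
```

func(6, 8) = 6 * 6 * 6 * 6 * 6 * 6 * 6 * 6 = 1679616

Answer: 1679616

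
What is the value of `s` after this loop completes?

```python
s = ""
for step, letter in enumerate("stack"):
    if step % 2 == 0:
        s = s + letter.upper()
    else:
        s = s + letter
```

Uppercase even positions in 'stack'
`s` takes the values: "" → "S" → "St" → "StA" → "StAc" → "StAcK"

Answer: "StAcK"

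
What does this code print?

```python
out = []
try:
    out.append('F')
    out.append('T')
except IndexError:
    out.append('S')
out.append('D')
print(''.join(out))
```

Execution trace: 'F' (try body) → 'T' (try body, no exception) → 'D' (after the try/except). Output: FTD

Answer: FTD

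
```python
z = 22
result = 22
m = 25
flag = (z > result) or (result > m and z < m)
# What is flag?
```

Trace:
`z = 22` → z = 22
`result = 22` → result = 22
`m = 25` → m = 25
`flag = (z > result) or (result > m and z < m)` → flag = False
So flag = False

Answer: False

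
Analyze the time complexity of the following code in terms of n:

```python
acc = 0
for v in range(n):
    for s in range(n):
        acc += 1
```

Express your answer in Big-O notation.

Each loop level contributes: n × n. Multiplying the contributions gives O(n^2).

Answer: O(n^2)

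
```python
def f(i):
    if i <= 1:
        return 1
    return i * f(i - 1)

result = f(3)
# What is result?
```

f(3) = 3 * 2 * 1 = 6

Answer: 6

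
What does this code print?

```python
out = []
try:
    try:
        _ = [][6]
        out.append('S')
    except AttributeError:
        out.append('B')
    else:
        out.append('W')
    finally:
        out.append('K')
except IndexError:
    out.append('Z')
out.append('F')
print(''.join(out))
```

Execution trace: 'K' (finally) → 'Z' (outer except IndexError) → 'F' (after the try/except). Output: KZF

Answer: KZF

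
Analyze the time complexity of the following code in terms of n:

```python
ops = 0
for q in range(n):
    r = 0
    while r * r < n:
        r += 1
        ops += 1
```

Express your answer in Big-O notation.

Each loop level contributes: n × √n. Multiplying the contributions gives O(n√n).

Answer: O(n√n)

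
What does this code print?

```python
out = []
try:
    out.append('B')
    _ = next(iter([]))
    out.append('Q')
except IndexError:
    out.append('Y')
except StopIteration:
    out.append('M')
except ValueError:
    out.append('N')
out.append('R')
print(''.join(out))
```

Execution trace: 'B' (try body) → 'M' (except StopIteration) → 'R' (after the try/except). Output: BMR

Answer: BMR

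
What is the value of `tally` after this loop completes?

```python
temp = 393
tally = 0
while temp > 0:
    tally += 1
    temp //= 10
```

Count digits by repeated division by 10
`tally` takes the values: 0 → 1 → 2 → 3

Answer: 3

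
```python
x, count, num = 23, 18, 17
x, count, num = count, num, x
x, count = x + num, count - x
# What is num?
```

Trace:
`x, count, num = 23, 18, 17` → x = 23; count = 18; num = 17
`x, count, num = count, num, x` → x = 18; count = 17; num = 23
`x, count = x + num, count - x` → x = 41; count = -1
So num = 23

Answer: 23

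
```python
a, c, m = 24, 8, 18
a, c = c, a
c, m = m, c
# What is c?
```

Trace:
`a, c, m = 24, 8, 18` → a = 24; c = 8; m = 18
`a, c = c, a` → a = 8; c = 24
`c, m = m, c` → c = 18; m = 24
So c = 18

Answer: 18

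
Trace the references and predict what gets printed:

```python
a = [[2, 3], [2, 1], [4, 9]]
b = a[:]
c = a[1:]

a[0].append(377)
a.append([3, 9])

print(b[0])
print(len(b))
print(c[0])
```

Key concept: slice with nested mutation.
Step by step:
`a = [[2, 3], [2, 1], [4, 9]]` → a = [[2, 3], [2, 1], [4, 9]]
`b = a[:]` → b = [[2, 3], [2, 1], [4, 9]]
`c = a[1:]` → c = [[2, 1], [4, 9]]
`a[0].append(377)` → a = [[2, 3, 377], [2, 1], [4, 9]]; b = [[2, 3, 377], [2, 1], [4, 9]]
`a.append([3, 9])` → a = [[2, 3, 377], [2, 1], [4, 9], [3, 9]]
`print(b[0])` → prints [2, 3, 377]
`print(len(b))` → prints 3
`print(c[0])` → prints [2, 1]

Answer:
[2, 3, 377]
3
[2, 1]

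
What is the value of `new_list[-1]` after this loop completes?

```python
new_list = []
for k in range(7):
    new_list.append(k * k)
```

Last element of squares 0 to 6
`new_list` takes the values: [] → [0] → [0, 1] → [0, 1, 4] → [0, 1, 4, 9] → [0, 1, 4, 9, 16] → [0, 1, 4, 9, 16, 25] → [0, 1, 4, 9, 16, 25, 36]
So `new_list[-1]` = 36

Answer: 36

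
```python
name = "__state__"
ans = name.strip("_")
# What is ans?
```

Trace:
`name = "__state__"` → name = '__state__'
`ans = name.strip("_")` → ans = 'state'
So ans = 'state'

Answer: 'state'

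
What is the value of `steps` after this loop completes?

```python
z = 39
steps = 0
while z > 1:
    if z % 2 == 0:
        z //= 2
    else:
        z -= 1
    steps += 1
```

Steps to reduce 39 to 1
`steps` takes the values: 0 → 1 → 2 → 3 → 4 → 5 → 6 → 7 → 8

Answer: 8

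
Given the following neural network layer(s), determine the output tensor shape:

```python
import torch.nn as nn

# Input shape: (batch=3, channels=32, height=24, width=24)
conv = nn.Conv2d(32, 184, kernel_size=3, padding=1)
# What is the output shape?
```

Input: (3, 32, 24, 24) -> Output: (3, 184, 24, 24)

Answer: (3, 184, 24, 24)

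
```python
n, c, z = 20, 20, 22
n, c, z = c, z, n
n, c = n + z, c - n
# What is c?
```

Trace:
`n, c, z = 20, 20, 22` → n = 20; c = 20; z = 22
`n, c, z = c, z, n` → n = 20; c = 22; z = 20
`n, c = n + z, c - n` → n = 40; c = 2
So c = 2

Answer: 2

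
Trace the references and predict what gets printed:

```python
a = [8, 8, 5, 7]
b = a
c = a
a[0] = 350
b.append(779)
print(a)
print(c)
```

Key concept: multiple aliases.
Step by step:
`a = [8, 8, 5, 7]` → a = [8, 8, 5, 7]
`b = a` → b = [8, 8, 5, 7] (same object as a)
`c = a` → c = [8, 8, 5, 7] (same object as a, b)
`a[0] = 350` → a = [350, 8, 5, 7] (same object as b, c); b = [350, 8, 5, 7] (same object as a, c); c = [350, 8, 5, 7] (same object as a, b)
`b.append(779)` → a = [350, 8, 5, 7, 779] (same object as b, c); b = [350, 8, 5, 7, 779] (same object as a, c); c = [350, 8, 5, 7, 779] (same object as a, b)
`print(a)` → prints [350, 8, 5, 7, 779]
`print(c)` → prints [350, 8, 5, 7, 779]

Answer:
[350, 8, 5, 7, 779]
[350, 8, 5, 7, 779]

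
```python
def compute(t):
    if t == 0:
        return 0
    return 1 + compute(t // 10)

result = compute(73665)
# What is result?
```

Count of digits of 73665: 5

Answer: 5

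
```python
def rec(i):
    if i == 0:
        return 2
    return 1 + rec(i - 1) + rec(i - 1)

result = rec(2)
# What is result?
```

rec(i) = 1 + 2·rec(i-1), rec(0)=2. Closed form: (2+1)·2^2 - 1 = 11.

Answer: 11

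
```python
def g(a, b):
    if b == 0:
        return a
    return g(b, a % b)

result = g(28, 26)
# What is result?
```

g(28, 26) -> g(26, 2) -> g(2, 0) -> 2

Answer: 2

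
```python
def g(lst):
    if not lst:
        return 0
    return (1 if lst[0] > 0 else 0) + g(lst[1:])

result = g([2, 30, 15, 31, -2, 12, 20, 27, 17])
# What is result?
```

Count of positive elements in [2, 30, 15, 31, -2, 12, 20, 27, 17] = 8

Answer: 8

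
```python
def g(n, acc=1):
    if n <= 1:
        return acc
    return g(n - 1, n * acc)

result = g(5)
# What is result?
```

Accumulator trace (n, acc): (5, 1) -> (4, 5) -> (3, 20) -> (2, 60) -> (1, 120) -> return 120

Answer: 120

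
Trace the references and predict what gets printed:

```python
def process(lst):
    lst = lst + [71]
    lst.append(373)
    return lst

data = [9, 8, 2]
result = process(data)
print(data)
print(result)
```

Key concept: rebinding parameter vs mutation.
Step by step:
`data = [9, 8, 2]` → data = [9, 8, 2]
`result = process(data)` → result = [9, 8, 2, 71, 373]
`print(data)` → prints [9, 8, 2]
`print(result)` → prints [9, 8, 2, 71, 373]

Answer:
[9, 8, 2]
[9, 8, 2, 71, 373]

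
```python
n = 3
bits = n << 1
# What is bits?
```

Trace:
`n = 3` → n = 3
`bits = n << 1` → bits = 6
So bits = 6

Answer: 6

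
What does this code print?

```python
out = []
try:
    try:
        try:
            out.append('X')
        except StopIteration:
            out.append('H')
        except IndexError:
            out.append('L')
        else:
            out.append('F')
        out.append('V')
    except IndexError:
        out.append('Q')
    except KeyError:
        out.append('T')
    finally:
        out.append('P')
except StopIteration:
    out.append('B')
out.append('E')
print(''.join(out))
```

Execution trace: 'X' (inner try body, no exception) → 'F' (inner else) → 'V' (try body, no exception) → 'P' (finally) → 'E' (after the try/except). Output: XFVPE

Answer: XFVPE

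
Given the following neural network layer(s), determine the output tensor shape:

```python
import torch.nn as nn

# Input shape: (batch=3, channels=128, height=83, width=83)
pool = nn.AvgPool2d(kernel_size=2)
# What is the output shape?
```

Input: (3, 128, 83, 83) -> Output: (3, 128, 41, 41)

Answer: (3, 128, 41, 41)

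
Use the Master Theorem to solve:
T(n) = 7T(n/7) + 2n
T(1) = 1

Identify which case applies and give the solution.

a=7, b=7, f(n)=2n. log_7(7) = 1. Since c=1 = 1, Case 2 applies: T(n) = Θ(n^log_b(a) · log n) = O(n log n).

Answer: O(n log n) - Case 2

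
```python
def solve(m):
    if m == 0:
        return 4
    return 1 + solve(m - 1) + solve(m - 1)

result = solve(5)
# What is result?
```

solve(m) = 1 + 2·solve(m-1), solve(0)=4. Closed form: (4+1)·2^5 - 1 = 159.

Answer: 159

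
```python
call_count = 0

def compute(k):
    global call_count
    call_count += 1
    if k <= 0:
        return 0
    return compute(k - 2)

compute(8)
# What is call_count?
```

Linear recursion stepping by 2: 5 calls from k=8 down to ≤0.

Answer: 5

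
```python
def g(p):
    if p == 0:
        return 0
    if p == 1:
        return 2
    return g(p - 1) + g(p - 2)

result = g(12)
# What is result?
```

Build up from base cases: g(0)=0, g(1)=2, g(2)=2, g(3)=4, g(4)=6, g(5)=10, g(6)=16, ..., g(12)=288

Answer: 288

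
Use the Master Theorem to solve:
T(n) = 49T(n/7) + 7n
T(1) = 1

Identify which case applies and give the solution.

a=49, b=7, f(n)=7n. log_7(49) = 2. Since c=1 < 2, Case 1 applies: T(n) = Θ(n^log_b(a)) = O(n^2).

Answer: O(n^2) - Case 1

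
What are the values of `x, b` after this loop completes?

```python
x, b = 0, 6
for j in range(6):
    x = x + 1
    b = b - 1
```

x goes 0→6, b goes 6→0
`x, b` takes the values: (0, 6) → (1, 6) → (1, 5) → (2, 5) → (2, 4) → (3, 4) → (3, 3) → (4, 3) → (4, 2) → (5, 2) → (5, 1) → (6, 1) → (6, 0)

Answer: 6, 0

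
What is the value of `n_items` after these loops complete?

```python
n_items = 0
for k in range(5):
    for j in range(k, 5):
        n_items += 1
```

Upper triangle: 5 + 4 + ... + 1
`n_items` takes the values: 0 → 1 → 2 → 3 → 4 → 5 → 6 → 7 → 8 → 9 → 10 → 11 → 12 → 13 → 14 → 15

Answer: 15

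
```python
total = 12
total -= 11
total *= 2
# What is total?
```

Trace:
`total = 12` → total = 12
`total -= 11` → total = 1
`total *= 2` → total = 2
So total = 2

Answer: 2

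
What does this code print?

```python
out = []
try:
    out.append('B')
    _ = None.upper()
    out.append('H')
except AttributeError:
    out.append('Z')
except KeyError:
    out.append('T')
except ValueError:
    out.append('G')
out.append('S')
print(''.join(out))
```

Execution trace: 'B' (try body) → 'Z' (except AttributeError) → 'S' (after the try/except). Output: BZS

Answer: BZS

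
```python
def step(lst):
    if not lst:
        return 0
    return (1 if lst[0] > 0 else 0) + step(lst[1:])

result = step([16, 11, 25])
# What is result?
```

Count of positive elements in [16, 11, 25] = 3

Answer: 3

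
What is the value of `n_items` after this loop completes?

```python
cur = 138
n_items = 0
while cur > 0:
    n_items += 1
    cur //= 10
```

Count digits by repeated division by 10
`n_items` takes the values: 0 → 1 → 2 → 3

Answer: 3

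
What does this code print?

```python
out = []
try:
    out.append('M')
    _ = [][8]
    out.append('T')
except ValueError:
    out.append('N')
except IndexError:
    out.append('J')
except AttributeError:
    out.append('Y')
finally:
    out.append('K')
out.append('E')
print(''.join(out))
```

Execution trace: 'M' (try body) → 'J' (except IndexError) → 'K' (finally) → 'E' (after the try/except). Output: MJKE

Answer: MJKE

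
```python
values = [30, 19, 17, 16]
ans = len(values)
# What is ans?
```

Trace:
`values = [30, 19, 17, 16]` → values = [30, 19, 17, 16]
`ans = len(values)` → ans = 4
So ans = 4

Answer: 4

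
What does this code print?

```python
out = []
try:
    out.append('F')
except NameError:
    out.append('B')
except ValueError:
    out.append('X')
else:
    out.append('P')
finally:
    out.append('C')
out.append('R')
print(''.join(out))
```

Execution trace: 'F' (try body, no exception) → 'P' (else) → 'C' (finally) → 'R' (after the try/except). Output: FPCR

Answer: FPCR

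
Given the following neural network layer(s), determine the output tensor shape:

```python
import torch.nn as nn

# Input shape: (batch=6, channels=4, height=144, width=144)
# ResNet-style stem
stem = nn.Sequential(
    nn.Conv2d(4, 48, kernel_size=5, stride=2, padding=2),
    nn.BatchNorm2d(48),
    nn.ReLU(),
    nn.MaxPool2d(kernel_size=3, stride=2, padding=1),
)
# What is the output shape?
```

Input: (6, 4, 144, 144) -> after Conv2d 5x5 stride=2: (6, 48, 72, 72) -> Output: (6, 48, 36, 36)

Answer: (6, 48, 36, 36)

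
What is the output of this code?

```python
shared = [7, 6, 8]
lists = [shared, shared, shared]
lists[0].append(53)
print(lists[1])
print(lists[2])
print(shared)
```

Key concept: list of same reference.
Step by step:
`shared = [7, 6, 8]` → shared = [7, 6, 8]
`lists = [shared, shared, shared]` → lists = [[7, 6, 8], [7, 6, 8], [7, 6, 8]]
`lists[0].append(53)` → shared = [7, 6, 8, 53]; lists = [[7, 6, 8, 53], [7, 6, 8, 53], [7, 6, 8, 53]]
`print(lists[1])` → prints [7, 6, 8, 53]
`print(lists[2])` → prints [7, 6, 8, 53]
`print(shared)` → prints [7, 6, 8, 53]

Answer:
[7, 6, 8, 53]
[7, 6, 8, 53]
[7, 6, 8, 53]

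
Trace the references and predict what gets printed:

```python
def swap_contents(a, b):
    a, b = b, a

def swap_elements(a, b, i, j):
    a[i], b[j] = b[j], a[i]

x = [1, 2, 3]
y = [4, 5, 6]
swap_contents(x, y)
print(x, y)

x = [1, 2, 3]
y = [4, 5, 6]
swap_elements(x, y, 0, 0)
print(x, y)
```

Key concept: parameter rebinding vs mutation.
Step by step:
`x = [1, 2, 3]` → x = [1, 2, 3]
`y = [4, 5, 6]` → y = [4, 5, 6]
`swap_contents(x, y)` → no visible change to tracked variables
`print(x, y)` → prints [1, 2, 3] [4, 5, 6]
`x = [1, 2, 3]` → x = [1, 2, 3]
`y = [4, 5, 6]` → y = [4, 5, 6]
`swap_elements(x, y, 0, 0)` → x = [4, 2, 3]; y = [1, 5, 6]
`print(x, y)` → prints [4, 2, 3] [1, 5, 6]

Answer:
[1, 2, 3] [4, 5, 6]
[4, 2, 3] [1, 5, 6]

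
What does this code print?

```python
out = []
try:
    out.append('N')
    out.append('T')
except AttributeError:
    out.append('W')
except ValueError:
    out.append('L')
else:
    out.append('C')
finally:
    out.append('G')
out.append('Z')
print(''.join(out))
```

Execution trace: 'N' (try body) → 'T' (try body, no exception) → 'C' (else) → 'G' (finally) → 'Z' (after the try/except). Output: NTCGZ

Answer: NTCGZ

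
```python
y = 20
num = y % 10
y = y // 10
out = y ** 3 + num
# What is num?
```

Trace:
`y = 20` → y = 20
`num = y % 10` → num = 0
`y = y // 10` → y = 2
`out = y ** 3 + num` → out = 8
So num = 0

Answer: 0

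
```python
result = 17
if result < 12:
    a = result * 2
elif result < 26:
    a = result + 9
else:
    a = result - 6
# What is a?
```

Trace:
`result = 17` → result = 17
`if result < 12: ...` → result < 12 is False, result < 26 is True → a = 26
So a = 26

Answer: 26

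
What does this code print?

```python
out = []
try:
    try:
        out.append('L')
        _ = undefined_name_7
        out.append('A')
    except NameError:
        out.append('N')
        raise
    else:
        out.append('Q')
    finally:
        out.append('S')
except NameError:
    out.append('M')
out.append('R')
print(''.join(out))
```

Execution trace: 'L' (inner try body) → 'N' (inner except NameError) → 'S' (inner finally) → 'M' (outer except NameError) → 'R' (after the try/except). Output: LNSMR

Answer: LNSMR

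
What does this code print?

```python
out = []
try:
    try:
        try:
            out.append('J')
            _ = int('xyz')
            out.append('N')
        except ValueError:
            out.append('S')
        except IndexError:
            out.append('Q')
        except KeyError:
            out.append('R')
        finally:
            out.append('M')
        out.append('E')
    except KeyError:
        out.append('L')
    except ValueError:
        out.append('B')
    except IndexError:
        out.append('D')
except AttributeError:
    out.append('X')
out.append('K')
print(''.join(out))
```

Execution trace: 'J' (inner try body) → 'S' (inner except ValueError) → 'M' (inner finally) → 'E' (try body, no exception) → 'K' (after the try/except). Output: JSMEK

Answer: JSMEK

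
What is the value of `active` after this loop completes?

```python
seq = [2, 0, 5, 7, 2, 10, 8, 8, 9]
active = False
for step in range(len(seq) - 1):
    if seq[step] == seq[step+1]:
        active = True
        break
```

Check consecutive duplicates in [2, 0, 5, 7, 2, 10, 8, 8, 9]
`active` takes the values: False → True

Answer: True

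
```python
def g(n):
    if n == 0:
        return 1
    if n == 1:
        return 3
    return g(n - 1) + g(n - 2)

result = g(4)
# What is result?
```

Build up from base cases: g(0)=1, g(1)=3, g(2)=4, g(3)=7, g(4)=11

Answer: 11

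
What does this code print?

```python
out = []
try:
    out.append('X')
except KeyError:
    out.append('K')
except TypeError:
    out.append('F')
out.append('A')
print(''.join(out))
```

Execution trace: 'X' (try body, no exception) → 'A' (after the try/except). Output: XA

Answer: XA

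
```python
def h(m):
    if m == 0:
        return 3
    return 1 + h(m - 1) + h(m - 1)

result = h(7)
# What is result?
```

h(m) = 1 + 2·h(m-1), h(0)=3. Closed form: (3+1)·2^7 - 1 = 511.

Answer: 511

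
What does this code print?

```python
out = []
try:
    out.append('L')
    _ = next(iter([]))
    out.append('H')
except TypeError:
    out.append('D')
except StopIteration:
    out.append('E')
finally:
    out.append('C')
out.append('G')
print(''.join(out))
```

Execution trace: 'L' (try body) → 'E' (except StopIteration) → 'C' (finally) → 'G' (after the try/except). Output: LECG

Answer: LECG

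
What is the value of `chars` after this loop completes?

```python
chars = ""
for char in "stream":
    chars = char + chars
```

Reverse 'stream'
`chars` takes the values: "" → "s" → "ts" → "rts" → "erts" → "aerts" → "maerts"

Answer: "maerts"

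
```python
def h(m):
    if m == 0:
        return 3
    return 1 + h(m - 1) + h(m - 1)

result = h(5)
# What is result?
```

h(m) = 1 + 2·h(m-1), h(0)=3. Closed form: (3+1)·2^5 - 1 = 127.

Answer: 127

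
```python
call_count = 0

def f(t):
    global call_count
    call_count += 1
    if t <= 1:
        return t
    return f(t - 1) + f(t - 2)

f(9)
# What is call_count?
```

Calls(t) = 1 + Calls(t-1) + Calls(t-2); Calls(0)=Calls(1)=1. For t=9 this gives 109.

Answer: 109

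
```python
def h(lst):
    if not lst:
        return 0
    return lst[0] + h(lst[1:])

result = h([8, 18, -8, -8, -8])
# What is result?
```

8 + 18 + (-8) + (-8) + (-8) + 0 = 2

Answer: 2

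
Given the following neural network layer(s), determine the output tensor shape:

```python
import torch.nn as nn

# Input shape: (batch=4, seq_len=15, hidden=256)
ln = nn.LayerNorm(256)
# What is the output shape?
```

Input: (4, 15, 256) -> Output: (4, 15, 256)

Answer: (4, 15, 256)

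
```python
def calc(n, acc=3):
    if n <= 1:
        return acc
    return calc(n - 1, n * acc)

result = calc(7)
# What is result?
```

Accumulator trace (n, acc): (7, 3) -> (6, 21) -> (5, 126) -> (4, 630) -> (3, 2520) -> (2, 7560) -> (1, 15120) -> return 15120

Answer: 15120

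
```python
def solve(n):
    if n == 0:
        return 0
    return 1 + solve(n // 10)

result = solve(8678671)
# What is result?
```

Count of digits of 8678671: 7

Answer: 7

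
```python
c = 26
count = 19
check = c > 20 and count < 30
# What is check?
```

Trace:
`c = 26` → c = 26
`count = 19` → count = 19
`check = c > 20 and count < 30` → check = True
So check = True

Answer: True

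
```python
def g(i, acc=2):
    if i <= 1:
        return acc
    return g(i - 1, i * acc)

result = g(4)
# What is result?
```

Accumulator trace (n, acc): (4, 2) -> (3, 8) -> (2, 24) -> (1, 48) -> return 48

Answer: 48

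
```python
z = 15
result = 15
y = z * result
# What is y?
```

Trace:
`z = 15` → z = 15
`result = 15` → result = 15
`y = z * result` → y = 225
So y = 225

Answer: 225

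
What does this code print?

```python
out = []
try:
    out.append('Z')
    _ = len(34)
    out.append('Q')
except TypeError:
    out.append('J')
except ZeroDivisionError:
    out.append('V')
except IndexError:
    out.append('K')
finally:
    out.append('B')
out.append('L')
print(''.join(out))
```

Execution trace: 'Z' (try body) → 'J' (except TypeError) → 'B' (finally) → 'L' (after the try/except). Output: ZJBL

Answer: ZJBL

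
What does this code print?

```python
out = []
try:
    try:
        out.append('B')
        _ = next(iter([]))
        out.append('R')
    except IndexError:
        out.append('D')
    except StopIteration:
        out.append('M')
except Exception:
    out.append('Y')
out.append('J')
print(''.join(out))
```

Execution trace: 'B' (inner try body) → 'M' (inner except StopIteration) → 'J' (after the try/except). Output: BMJ

Answer: BMJ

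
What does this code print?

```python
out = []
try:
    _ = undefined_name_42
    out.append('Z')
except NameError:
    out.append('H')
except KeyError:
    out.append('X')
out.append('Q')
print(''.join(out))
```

Execution trace: 'H' (except NameError) → 'Q' (after the try/except). Output: HQ

Answer: HQ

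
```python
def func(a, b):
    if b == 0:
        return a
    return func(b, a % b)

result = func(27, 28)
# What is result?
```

func(27, 28) -> func(28, 27) -> func(27, 1) -> func(1, 0) -> 1

Answer: 1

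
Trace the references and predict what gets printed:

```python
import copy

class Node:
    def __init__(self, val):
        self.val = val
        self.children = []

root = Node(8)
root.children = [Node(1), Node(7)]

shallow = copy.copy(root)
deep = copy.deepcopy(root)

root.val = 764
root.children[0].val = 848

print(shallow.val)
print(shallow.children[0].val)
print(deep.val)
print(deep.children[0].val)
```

Key concept: deep copy with custom objects.
Step by step:
`root = Node(8)` → root = Node(val=8, children=[])
`root.children = [Node(1), Node(7)]` → root = Node(val=8, children=[Node(val=1, children=[]), Node(val=7, children=[])])
`shallow = copy.copy(root)` → shallow = Node(val=8, children=[Node(val=1, children=[]), Node(val=7, children=[])])
`deep = copy.deepcopy(root)` → deep = Node(val=8, children=[Node(val=1, children=[]), Node(val=7, children=[])])
`root.val = 764` → root = Node(val=764, children=[Node(val=1, children=[]), Node(val=7, children=[])])
`root.children[0].val = 848` → root = Node(val=764, children=[Node(val=848, children=[]), Node(val=7, children=[])]); shallow = Node(val=8, children=[Node(val=848, children=[]), Node(val=7, children=[])])
`print(shallow.val)` → prints 8
`print(shallow.children[0].val)` → prints 848
`print(deep.val)` → prints 8
`print(deep.children[0].val)` → prints 1

Answer:
8
848
8
1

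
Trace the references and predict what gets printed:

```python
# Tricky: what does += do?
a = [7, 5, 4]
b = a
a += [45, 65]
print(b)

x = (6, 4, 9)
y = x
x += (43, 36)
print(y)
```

Key concept: += behavior differs for mutable vs immutable.
Step by step:
`a = [7, 5, 4]` → a = [7, 5, 4]
`b = a` → b = [7, 5, 4] (same object as a)
`a += [45, 65]` → a = [7, 5, 4, 45, 65] (same object as b); b = [7, 5, 4, 45, 65] (same object as a)
`print(b)` → prints [7, 5, 4, 45, 65]
`x = (6, 4, 9)` → x = (6, 4, 9)
`y = x` → y = (6, 4, 9)
`x += (43, 36)` → x = (6, 4, 9, 43, 36)
`print(y)` → prints (6, 4, 9)

Answer:
[7, 5, 4, 45, 65]
(6, 4, 9)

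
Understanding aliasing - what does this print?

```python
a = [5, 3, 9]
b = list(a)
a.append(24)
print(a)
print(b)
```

Key concept: list() constructor creates copy.
Step by step:
`a = [5, 3, 9]` → a = [5, 3, 9]
`b = list(a)` → b = [5, 3, 9]
`a.append(24)` → a = [5, 3, 9, 24]
`print(a)` → prints [5, 3, 9, 24]
`print(b)` → prints [5, 3, 9]

Answer:
[5, 3, 9, 24]
[5, 3, 9]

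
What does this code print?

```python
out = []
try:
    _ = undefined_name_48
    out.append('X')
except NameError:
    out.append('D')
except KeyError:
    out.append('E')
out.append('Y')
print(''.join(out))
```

Execution trace: 'D' (except NameError) → 'Y' (after the try/except). Output: DY

Answer: DY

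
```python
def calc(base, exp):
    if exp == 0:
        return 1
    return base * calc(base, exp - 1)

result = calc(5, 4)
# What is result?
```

calc(5, 4) = 5 * 5 * 5 * 5 = 625

Answer: 625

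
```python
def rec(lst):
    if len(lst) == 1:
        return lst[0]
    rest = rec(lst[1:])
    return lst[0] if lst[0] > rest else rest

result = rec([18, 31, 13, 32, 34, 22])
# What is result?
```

Recursive max over [18, 31, 13, 32, 34, 22] = 34

Answer: 34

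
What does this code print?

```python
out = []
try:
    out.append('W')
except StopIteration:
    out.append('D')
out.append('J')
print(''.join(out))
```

Execution trace: 'W' (try body, no exception) → 'J' (after the try/except). Output: WJ

Answer: WJ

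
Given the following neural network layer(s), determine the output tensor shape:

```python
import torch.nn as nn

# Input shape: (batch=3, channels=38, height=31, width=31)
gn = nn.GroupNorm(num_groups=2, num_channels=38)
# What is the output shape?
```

Input: (3, 38, 31, 31) -> Output: (3, 38, 31, 31)

Answer: (3, 38, 31, 31)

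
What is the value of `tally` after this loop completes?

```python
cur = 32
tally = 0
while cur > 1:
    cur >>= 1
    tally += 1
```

Count right shifts until 1
`tally` takes the values: 0 → 1 → 2 → 3 → 4 → 5

Answer: 5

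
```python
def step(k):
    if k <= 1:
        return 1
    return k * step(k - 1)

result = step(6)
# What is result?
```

step(6) = 6 * 5 * 4 * 3 * 2 * 1 = 720

Answer: 720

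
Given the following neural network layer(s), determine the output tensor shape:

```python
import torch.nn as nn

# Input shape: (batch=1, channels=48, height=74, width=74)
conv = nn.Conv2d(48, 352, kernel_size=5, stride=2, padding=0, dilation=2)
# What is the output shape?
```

Input: (1, 48, 74, 74) -> Output: (1, 352, 33, 33)

Answer: (1, 352, 33, 33)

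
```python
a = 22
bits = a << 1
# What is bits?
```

Trace:
`a = 22` → a = 22
`bits = a << 1` → bits = 44
So bits = 44

Answer: 44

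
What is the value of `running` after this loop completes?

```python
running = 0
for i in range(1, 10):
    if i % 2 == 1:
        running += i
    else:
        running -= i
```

Add odd, subtract even
`running` takes the values: 0 → 1 → -1 → 2 → -2 → 3 → -3 → 4 → -4 → 5

Answer: 5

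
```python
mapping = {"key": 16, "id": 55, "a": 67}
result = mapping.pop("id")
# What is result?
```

Trace:
`mapping = {"key": 16, "id": 55, "a": 67}` → mapping = {'key': 16, 'id': 55, 'a': 67}
`result = mapping.pop("id")` → mapping = {'key': 16, 'a': 67}; result = 55
So result = 55

Answer: 55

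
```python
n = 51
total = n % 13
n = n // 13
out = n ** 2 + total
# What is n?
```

Trace:
`n = 51` → n = 51
`total = n % 13` → total = 12
`n = n // 13` → n = 3
`out = n ** 2 + total` → out = 21
So n = 3

Answer: 3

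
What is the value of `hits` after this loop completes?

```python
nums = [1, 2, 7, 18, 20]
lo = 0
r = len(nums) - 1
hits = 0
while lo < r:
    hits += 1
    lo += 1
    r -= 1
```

Iterations until pointers meet (list length 5)
`hits` takes the values: 0 → 1 → 2

Answer: 2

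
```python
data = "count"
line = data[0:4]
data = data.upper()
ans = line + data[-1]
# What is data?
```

Trace:
`data = "count"` → data = 'count'
`line = data[0:4]` → line = 'coun'
`data = data.upper()` → data = 'COUNT'
`ans = line + data[-1]` → ans = 'counT'
So data = 'COUNT'

Answer: 'COUNT'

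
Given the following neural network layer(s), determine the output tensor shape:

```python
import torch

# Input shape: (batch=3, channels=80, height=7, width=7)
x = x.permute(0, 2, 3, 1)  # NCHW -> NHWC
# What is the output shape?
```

Input: (3, 80, 7, 7) -> Output: (3, 7, 7, 80)

Answer: (3, 7, 7, 80)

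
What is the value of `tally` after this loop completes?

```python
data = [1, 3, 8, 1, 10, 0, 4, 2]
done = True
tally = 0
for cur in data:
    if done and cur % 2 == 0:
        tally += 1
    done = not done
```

Count even values at even positions
`tally` takes the values: 0 → 1 → 2 → 3

Answer: 3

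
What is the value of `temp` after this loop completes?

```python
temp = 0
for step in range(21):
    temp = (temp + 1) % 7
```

Increment mod 7, 21 times = 0
`temp` takes the values: 0 → 1 → 2 → 3 → 4 → 5 → 6 → 0 → 1 → 2 → 3 → 4 → 5 → 6 → 0 → 1 → 2 → 3 → 4 → 5 → 6 → 0

Answer: 0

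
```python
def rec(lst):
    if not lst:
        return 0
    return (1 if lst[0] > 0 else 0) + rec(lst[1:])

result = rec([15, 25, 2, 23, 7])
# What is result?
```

Count of positive elements in [15, 25, 2, 23, 7] = 5

Answer: 5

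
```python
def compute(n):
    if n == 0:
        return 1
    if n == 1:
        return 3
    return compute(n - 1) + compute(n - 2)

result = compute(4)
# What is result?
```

Build up from base cases: compute(0)=1, compute(1)=3, compute(2)=4, compute(3)=7, compute(4)=11

Answer: 11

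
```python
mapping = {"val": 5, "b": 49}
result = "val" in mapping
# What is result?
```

Trace:
`mapping = {"val": 5, "b": 49}` → mapping = {'val': 5, 'b': 49}
`result = "val" in mapping` → result = True
So result = True

Answer: True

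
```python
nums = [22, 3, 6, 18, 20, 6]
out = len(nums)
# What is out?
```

Trace:
`nums = [22, 3, 6, 18, 20, 6]` → nums = [22, 3, 6, 18, 20, 6]
`out = len(nums)` → out = 6
So out = 6

Answer: 6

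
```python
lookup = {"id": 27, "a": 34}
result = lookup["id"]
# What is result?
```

Trace:
`lookup = {"id": 27, "a": 34}` → lookup = {'id': 27, 'a': 34}
`result = lookup["id"]` → result = 27
So result = 27

Answer: 27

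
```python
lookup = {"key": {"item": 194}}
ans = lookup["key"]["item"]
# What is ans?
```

Trace:
`lookup = {"key": {"item": 194}}` → lookup = {'key': {'item': 194}}
`ans = lookup["key"]["item"]` → ans = 194
So ans = 194

Answer: 194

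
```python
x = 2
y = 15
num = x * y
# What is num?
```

Trace:
`x = 2` → x = 2
`y = 15` → y = 15
`num = x * y` → num = 30
So num = 30

Answer: 30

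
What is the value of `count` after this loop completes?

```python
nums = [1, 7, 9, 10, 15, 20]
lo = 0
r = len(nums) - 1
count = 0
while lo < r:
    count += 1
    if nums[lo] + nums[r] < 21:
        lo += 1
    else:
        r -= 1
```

Steps to find pair summing to 21
`count` takes the values: 0 → 1 → 2 → 3 → 4 → 5

Answer: 5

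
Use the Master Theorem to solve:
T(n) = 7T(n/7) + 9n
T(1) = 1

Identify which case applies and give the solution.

a=7, b=7, f(n)=9n. log_7(7) = 1. Since c=1 = 1, Case 2 applies: T(n) = Θ(n^log_b(a) · log n) = O(n log n).

Answer: O(n log n) - Case 2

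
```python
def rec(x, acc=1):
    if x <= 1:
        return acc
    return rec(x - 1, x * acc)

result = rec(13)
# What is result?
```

Accumulator trace (n, acc): (13, 1) -> (12, 13) -> (11, 156) -> (10, 1716) -> (9, 17160) -> (8, 154440) -> (7, 1235520) -> (6, 8648640) -> (5, 51891840) -> (4, 259459200) -> (3, 1037836800) -> (2, 3113510400) -> (1, 6227020800) -> return 6227020800

Answer: 6227020800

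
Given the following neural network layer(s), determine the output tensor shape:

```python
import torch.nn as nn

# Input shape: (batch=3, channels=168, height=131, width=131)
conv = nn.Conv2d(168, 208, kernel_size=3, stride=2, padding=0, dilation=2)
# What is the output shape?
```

Input: (3, 168, 131, 131) -> Output: (3, 208, 64, 64)

Answer: (3, 208, 64, 64)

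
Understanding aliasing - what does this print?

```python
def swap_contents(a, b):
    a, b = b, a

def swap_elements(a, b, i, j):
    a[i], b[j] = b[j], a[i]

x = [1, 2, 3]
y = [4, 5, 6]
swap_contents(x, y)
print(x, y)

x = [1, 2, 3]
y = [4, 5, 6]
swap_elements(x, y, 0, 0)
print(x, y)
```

Key concept: parameter rebinding vs mutation.
Step by step:
`x = [1, 2, 3]` → x = [1, 2, 3]
`y = [4, 5, 6]` → y = [4, 5, 6]
`swap_contents(x, y)` → no visible change to tracked variables
`print(x, y)` → prints [1, 2, 3] [4, 5, 6]
`x = [1, 2, 3]` → x = [1, 2, 3]
`y = [4, 5, 6]` → y = [4, 5, 6]
`swap_elements(x, y, 0, 0)` → x = [4, 2, 3]; y = [1, 5, 6]
`print(x, y)` → prints [4, 2, 3] [1, 5, 6]

Answer:
[1, 2, 3] [4, 5, 6]
[4, 2, 3] [1, 5, 6]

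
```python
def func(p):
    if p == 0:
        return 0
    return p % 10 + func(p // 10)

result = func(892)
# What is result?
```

Sum of digits of 892: 2 + 9 + 8 = 19

Answer: 19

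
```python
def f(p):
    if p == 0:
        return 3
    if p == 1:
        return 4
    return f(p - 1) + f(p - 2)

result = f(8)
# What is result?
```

Build up from base cases: f(0)=3, f(1)=4, f(2)=7, f(3)=11, f(4)=18, f(5)=29, f(6)=47, ..., f(8)=123

Answer: 123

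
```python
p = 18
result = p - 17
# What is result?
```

Trace:
`p = 18` → p = 18
`result = p - 17` → result = 1
So result = 1

Answer: 1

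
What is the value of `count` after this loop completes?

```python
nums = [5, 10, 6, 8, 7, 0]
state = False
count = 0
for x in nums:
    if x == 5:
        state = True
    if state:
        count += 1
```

Count elements after first 5 in [5, 10, 6, 8, 7, 0]
`count` takes the values: 0 → 1 → 2 → 3 → 4 → 5 → 6

Answer: 6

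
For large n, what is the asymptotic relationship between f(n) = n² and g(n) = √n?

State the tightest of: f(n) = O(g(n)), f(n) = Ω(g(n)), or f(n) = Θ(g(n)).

n² vs √n: f(n) = Ω(g(n)) but not O(g(n)) — n² grows strictly faster than √n.

Answer: f(n) = Ω(g(n)) but not O(g(n)) — n² grows strictly faster than √n.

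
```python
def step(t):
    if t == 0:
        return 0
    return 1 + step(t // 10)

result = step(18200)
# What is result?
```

Count of digits of 18200: 5

Answer: 5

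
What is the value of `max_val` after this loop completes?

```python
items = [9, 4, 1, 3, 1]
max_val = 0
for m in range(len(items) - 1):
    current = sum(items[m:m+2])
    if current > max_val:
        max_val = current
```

Max sum of 2-element window in [9, 4, 1, 3, 1]
`max_val` takes the values: 0 → 13

Answer: 13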